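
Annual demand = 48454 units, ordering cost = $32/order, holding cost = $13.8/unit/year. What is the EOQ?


Formula: EOQ = sqrt(2 * D * S / H)
Numerator: 2 * 48454 * 32 = 3101056
2DS/H = 3101056 / 13.8 = 224714.2
EOQ = sqrt(224714.2) = 474.0 units

474.0 units


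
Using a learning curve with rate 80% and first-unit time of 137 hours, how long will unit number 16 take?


Formula: T_n = T_1 * (learning_rate)^(log2(n)) where learning_rate = rate/100
Doublings = log2(16) = 4
T_n = 137 * 0.8^4
T_n = 137 * 0.4096 = 56.1 hours

56.1 hours


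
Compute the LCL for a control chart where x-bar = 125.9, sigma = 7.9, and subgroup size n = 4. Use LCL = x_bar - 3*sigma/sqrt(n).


LCL = 125.9 - 3 * 7.9 / sqrt(4)

114.05


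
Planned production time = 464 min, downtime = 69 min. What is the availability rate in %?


Formula: Availability = (Planned Time - Downtime) / Planned Time * 100
Uptime = 464 - 69 = 395 min
Availability = 395 / 464 * 100 = 85.1%

85.1%


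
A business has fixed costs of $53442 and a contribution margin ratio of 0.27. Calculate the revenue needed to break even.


Formula: BER = Fixed Costs / Contribution Margin Ratio
BER = $53442 / 0.27
BER = $197933.33 (to the nearest cent)

$197933.33


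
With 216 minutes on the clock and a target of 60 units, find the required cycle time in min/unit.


Formula: CT = Available Time / Number of Units
CT = 216 min / 60 units
CT = 3.6 min/unit

3.6 min/unit


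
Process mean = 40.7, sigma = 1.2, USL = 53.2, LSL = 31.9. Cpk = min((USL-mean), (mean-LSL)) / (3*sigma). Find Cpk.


Cpu = (53.2 - 40.7) / (3 * 1.2) = 3.47
Cpl = (40.7 - 31.9) / (3 * 1.2) = 2.44
Cpk = min(3.47, 2.44) = 2.44

2.44


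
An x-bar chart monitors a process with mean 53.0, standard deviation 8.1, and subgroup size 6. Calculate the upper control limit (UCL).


UCL = 53.0 + 3 * 8.1 / sqrt(6)

62.92


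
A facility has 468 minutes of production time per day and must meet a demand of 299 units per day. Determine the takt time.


Formula: Takt Time = Available Production Time / Customer Demand
Takt = 468 min/day / 299 units/day
Takt = 1.57 min/unit

1.57 min/unit


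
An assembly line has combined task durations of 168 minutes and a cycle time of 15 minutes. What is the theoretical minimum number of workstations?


Formula: N_min = ceil(Sum of Task Times / Cycle Time)
N_min = ceil(168 min / 15 min) = ceil(11.2)
N_min = 12 stations

12


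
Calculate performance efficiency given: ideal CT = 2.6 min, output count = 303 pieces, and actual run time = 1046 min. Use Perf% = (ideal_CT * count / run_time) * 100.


Formula: Performance = (Ideal CT * Total Count) / Run Time * 100
Ideal output time = 2.6 * 303 = 787.8 min
Performance = 787.8 / 1046 * 100 = 75.3%

75.3%


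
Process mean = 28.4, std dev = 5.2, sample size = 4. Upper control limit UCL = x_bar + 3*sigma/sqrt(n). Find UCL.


UCL = 28.4 + 3 * 5.2 / sqrt(4)

36.2


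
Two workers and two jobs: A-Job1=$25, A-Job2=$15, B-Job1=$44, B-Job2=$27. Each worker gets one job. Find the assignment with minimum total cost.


Option 1: A->1 + B->2 = $25 + $27 = $52
Option 2: A->2 + B->1 = $15 + $44 = $59
Min cost = min($52, $59) = $52

$52


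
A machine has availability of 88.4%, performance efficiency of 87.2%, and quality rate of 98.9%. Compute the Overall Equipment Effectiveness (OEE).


Formula: OEE = Availability * Performance * Quality / 10000
A * P = 88.4% * 87.2% / 100 = 77.08%
OEE = 77.08% * 98.9% / 100 = 76.2%

76.2%


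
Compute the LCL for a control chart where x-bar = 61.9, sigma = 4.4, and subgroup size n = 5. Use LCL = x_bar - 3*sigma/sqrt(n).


LCL = 61.9 - 3 * 4.4 / sqrt(5)

56.0


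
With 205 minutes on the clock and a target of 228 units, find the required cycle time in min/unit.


Formula: CT = Available Time / Number of Units
CT = 205 min / 228 units
CT = 0.9 min/unit

0.9 min/unit


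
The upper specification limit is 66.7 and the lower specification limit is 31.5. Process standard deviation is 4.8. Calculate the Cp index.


Cp = (66.7 - 31.5) / (6 * 4.8)

1.22


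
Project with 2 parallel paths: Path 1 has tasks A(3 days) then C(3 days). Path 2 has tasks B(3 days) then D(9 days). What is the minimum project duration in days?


Path 1 = 3 + 3 = 6 days
Path 2 = 3 + 9 = 12 days
Duration = max(6, 12) = 12 days

12 days


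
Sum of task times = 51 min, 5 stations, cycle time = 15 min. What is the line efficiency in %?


Formula: Efficiency = Sum of Task Times / (N_stations * CT) * 100
Total station capacity = 5 stations * 15 min = 75 min
Efficiency = 51 / 75 * 100 = 68.0%

68.0%


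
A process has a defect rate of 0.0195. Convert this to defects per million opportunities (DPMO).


DPMO = defect_rate * 1000000 = 0.0195 * 1000000

19500


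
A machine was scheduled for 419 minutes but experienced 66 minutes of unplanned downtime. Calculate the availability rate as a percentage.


Formula: Availability = (Planned Time - Downtime) / Planned Time * 100
Uptime = 419 - 66 = 353 min
Availability = 353 / 419 * 100 = 84.2%

84.2%


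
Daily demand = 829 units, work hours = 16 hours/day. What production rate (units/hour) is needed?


Formula: Production Rate = Daily Demand / Available Hours
Rate = 829 units/day / 16 hours/day
Rate = 51.8 units/hour

51.8 units/hour


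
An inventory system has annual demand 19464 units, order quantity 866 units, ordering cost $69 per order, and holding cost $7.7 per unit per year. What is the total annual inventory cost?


TC = 19464/866 * 69 + 866/2 * 7.7

$4884.93


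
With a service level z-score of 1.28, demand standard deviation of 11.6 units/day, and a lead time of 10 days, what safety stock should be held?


Formula: SS = z * sigma_d * sqrt(LT)
sqrt(LT) = sqrt(10) = 3.1623
SS = 1.28 * 11.6 * 3.1623
SS = 47.0 units

47.0 units


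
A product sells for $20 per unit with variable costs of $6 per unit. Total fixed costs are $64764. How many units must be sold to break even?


Formula: BEQ = Fixed Costs / (Price - Variable Cost)
Contribution margin = $20 - $6 = $14/unit
BEQ = ceil($64764 / $14/unit) = ceil(4626.0) = 4626 units

4626 units


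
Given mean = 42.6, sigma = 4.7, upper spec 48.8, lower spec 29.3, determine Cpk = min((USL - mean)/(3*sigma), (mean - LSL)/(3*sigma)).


Cpu = (48.8 - 42.6) / (3 * 4.7) = 0.44
Cpl = (42.6 - 29.3) / (3 * 4.7) = 0.94
Cpk = min(0.44, 0.94) = 0.44

0.44


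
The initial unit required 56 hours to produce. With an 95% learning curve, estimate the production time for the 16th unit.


Formula: T_n = T_1 * (learning_rate)^(log2(n)) where learning_rate = rate/100
Doublings = log2(16) = 4
T_n = 56 * 0.95^4
T_n = 56 * 0.8145 = 45.6 hours

45.6 hours


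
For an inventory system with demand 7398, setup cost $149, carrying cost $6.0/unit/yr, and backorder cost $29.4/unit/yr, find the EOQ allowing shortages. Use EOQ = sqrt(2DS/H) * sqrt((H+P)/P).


Formula: EOQ* = sqrt(2DS/H) * sqrt((H+P)/P)
Base EOQ = sqrt(2*7398*149/6.0) = 606.16 units
Correction = sqrt((6.0+29.4)/29.4) = 1.09731
EOQ* = 606.16 * 1.09731 = 665.1 units

665.1 units


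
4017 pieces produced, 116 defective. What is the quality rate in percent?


Formula: Quality Rate = Good Pieces / Total Pieces * 100
Good pieces = 4017 - 116 = 3901
QR = 3901 / 4017 * 100 = 97.1%

97.1%


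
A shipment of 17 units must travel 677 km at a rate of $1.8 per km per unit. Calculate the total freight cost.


TC = dist * cost * units = 677 * 1.8 * 17 = $20716.20

$20716.20


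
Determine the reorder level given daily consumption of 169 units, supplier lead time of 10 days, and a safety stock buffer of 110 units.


Formula: ROP = (Daily Demand * Lead Time) + Safety Stock
Demand during lead time = 169 * 10 = 1690 units
ROP = 1690 + 110 = 1800 units

1800 units


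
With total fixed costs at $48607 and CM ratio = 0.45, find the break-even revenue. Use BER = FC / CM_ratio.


Formula: BER = Fixed Costs / Contribution Margin Ratio
BER = $48607 / 0.45
BER = $108015.56 (to the nearest cent)

$108015.56


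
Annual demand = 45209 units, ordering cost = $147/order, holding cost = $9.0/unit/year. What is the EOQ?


Formula: EOQ = sqrt(2 * D * S / H)
Numerator: 2 * 45209 * 147 = 13291446
2DS/H = 13291446 / 9.0 = 1476827.3
EOQ = sqrt(1476827.3) = 1215.2 units

1215.2 units


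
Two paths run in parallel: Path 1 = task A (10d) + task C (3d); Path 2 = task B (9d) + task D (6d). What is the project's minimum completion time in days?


Path 1 = 10 + 3 = 13 days
Path 2 = 9 + 6 = 15 days
Duration = max(13, 15) = 15 days

15 days


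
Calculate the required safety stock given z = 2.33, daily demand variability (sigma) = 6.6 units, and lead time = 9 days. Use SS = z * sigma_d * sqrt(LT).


Formula: SS = z * sigma_d * sqrt(LT)
sqrt(LT) = sqrt(9) = 3.0
SS = 2.33 * 6.6 * 3.0
SS = 46.1 units

46.1 units


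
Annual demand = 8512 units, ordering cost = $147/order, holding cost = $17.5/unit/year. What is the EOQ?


Formula: EOQ = sqrt(2 * D * S / H)
Numerator: 2 * 8512 * 147 = 2502528
2DS/H = 2502528 / 17.5 = 143001.6
EOQ = sqrt(143001.6) = 378.2 units

378.2 units


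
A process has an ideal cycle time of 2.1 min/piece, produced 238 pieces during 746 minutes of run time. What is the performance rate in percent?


Formula: Performance = (Ideal CT * Total Count) / Run Time * 100
Ideal output time = 2.1 * 238 = 499.8 min
Performance = 499.8 / 746 * 100 = 67.0%

67.0%


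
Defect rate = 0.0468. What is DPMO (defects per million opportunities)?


DPMO = defect_rate * 1000000 = 0.0468 * 1000000

46800


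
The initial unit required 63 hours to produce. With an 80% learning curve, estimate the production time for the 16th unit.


Formula: T_n = T_1 * (learning_rate)^(log2(n)) where learning_rate = rate/100
Doublings = log2(16) = 4
T_n = 63 * 0.8^4
T_n = 63 * 0.4096 = 25.8 hours

25.8 hours


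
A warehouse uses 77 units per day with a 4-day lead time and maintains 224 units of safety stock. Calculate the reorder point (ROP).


Formula: ROP = (Daily Demand * Lead Time) + Safety Stock
Demand during lead time = 77 * 4 = 308 units
ROP = 308 + 224 = 532 units

532 units


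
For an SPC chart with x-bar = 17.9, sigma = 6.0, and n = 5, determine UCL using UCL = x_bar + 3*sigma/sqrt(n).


UCL = 17.9 + 3 * 6.0 / sqrt(5)

25.95


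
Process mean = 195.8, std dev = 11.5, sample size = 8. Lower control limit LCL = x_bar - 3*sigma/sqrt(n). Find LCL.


LCL = 195.8 - 3 * 11.5 / sqrt(8)

183.6


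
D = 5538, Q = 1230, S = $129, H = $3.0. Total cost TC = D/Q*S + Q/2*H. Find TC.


TC = 5538/1230 * 129 + 1230/2 * 3.0

$2425.81


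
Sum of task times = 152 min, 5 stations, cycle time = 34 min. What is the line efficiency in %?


Formula: Efficiency = Sum of Task Times / (N_stations * CT) * 100
Total station capacity = 5 stations * 34 min = 170 min
Efficiency = 152 / 170 * 100 = 89.4%

89.4%


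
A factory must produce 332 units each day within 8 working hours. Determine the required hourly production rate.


Formula: Production Rate = Daily Demand / Available Hours
Rate = 332 units/day / 8 hours/day
Rate = 41.5 units/hour

41.5 units/hour


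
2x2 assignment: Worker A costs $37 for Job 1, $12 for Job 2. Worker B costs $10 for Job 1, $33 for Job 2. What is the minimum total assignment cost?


Option 1: A->1 + B->2 = $37 + $33 = $70
Option 2: A->2 + B->1 = $12 + $10 = $22
Min cost = min($70, $22) = $22

$22


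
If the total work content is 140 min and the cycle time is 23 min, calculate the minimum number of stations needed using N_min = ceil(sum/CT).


Formula: N_min = ceil(Sum of Task Times / Cycle Time)
N_min = ceil(140 min / 23 min) = ceil(6.087)
N_min = 7 stations

7


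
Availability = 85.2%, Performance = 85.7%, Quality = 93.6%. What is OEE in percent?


Formula: OEE = Availability * Performance * Quality / 10000
A * P = 85.2% * 85.7% / 100 = 73.02%
OEE = 73.02% * 93.6% / 100 = 68.3%

68.3%


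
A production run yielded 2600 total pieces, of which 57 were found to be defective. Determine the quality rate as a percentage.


Formula: Quality Rate = Good Pieces / Total Pieces * 100
Good pieces = 2600 - 57 = 2543
QR = 2543 / 2600 * 100 = 97.8%

97.8%


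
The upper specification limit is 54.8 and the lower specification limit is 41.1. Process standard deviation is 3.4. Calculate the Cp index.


Cp = (54.8 - 41.1) / (6 * 3.4)

0.67


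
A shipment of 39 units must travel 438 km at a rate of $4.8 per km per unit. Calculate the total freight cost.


TC = dist * cost * units = 438 * 4.8 * 39 = $81993.60

$81993.60


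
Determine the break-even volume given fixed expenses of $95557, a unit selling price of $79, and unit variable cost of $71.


Formula: BEQ = Fixed Costs / (Price - Variable Cost)
Contribution margin = $79 - $71 = $8/unit
BEQ = ceil($95557 / $8/unit) = ceil(11944.62) = 11945 units

11945 units


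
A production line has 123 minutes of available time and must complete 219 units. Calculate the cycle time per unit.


Formula: CT = Available Time / Number of Units
CT = 123 min / 219 units
CT = 0.56 min/unit

0.56 min/unit


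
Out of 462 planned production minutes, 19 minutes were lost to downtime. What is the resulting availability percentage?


Formula: Availability = (Planned Time - Downtime) / Planned Time * 100
Uptime = 462 - 19 = 443 min
Availability = 443 / 462 * 100 = 95.9%

95.9%


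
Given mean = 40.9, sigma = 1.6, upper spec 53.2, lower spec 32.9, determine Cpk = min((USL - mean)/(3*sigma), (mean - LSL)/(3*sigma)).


Cpu = (53.2 - 40.9) / (3 * 1.6) = 2.56
Cpl = (40.9 - 32.9) / (3 * 1.6) = 1.67
Cpk = min(2.56, 1.67) = 1.67

1.67


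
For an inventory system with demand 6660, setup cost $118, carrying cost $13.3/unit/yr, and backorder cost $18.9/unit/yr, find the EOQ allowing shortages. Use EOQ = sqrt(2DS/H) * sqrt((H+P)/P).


Formula: EOQ* = sqrt(2DS/H) * sqrt((H+P)/P)
Base EOQ = sqrt(2*6660*118/13.3) = 343.77 units
Correction = sqrt((13.3+18.9)/18.9) = 1.30526
EOQ* = 343.77 * 1.30526 = 448.7 units

448.7 units


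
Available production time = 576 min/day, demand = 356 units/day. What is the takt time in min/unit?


Formula: Takt Time = Available Production Time / Customer Demand
Takt = 576 min/day / 356 units/day
Takt = 1.62 min/unit

1.62 min/unit


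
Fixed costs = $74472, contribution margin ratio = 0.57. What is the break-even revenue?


Formula: BER = Fixed Costs / Contribution Margin Ratio
BER = $74472 / 0.57
BER = $130652.63 (to the nearest cent)

$130652.63


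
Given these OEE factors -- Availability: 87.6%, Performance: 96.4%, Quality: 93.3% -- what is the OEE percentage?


Formula: OEE = Availability * Performance * Quality / 10000
A * P = 87.6% * 96.4% / 100 = 84.45%
OEE = 84.45% * 93.3% / 100 = 78.8%

78.8%


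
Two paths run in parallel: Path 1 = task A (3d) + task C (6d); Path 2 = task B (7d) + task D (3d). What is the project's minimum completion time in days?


Path 1 = 3 + 6 = 9 days
Path 2 = 7 + 3 = 10 days
Duration = max(9, 10) = 10 days

10 days


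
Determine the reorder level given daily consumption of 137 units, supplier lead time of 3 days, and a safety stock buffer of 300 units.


Formula: ROP = (Daily Demand * Lead Time) + Safety Stock
Demand during lead time = 137 * 3 = 411 units
ROP = 411 + 300 = 711 units

711 units


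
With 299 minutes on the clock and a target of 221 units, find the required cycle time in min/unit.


Formula: CT = Available Time / Number of Units
CT = 299 min / 221 units
CT = 1.35 min/unit

1.35 min/unit


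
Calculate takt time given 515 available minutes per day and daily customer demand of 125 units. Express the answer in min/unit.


Formula: Takt Time = Available Production Time / Customer Demand
Takt = 515 min/day / 125 units/day
Takt = 4.12 min/unit

4.12 min/unit


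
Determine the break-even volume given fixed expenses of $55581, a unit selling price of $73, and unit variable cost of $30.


Formula: BEQ = Fixed Costs / (Price - Variable Cost)
Contribution margin = $73 - $30 = $43/unit
BEQ = ceil($55581 / $43/unit) = ceil(1292.58) = 1293 units

1293 units


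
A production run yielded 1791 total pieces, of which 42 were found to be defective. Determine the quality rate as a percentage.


Formula: Quality Rate = Good Pieces / Total Pieces * 100
Good pieces = 1791 - 42 = 1749
QR = 1749 / 1791 * 100 = 97.7%

97.7%


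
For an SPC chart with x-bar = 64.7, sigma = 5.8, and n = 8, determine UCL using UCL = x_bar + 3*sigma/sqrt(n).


UCL = 64.7 + 3 * 5.8 / sqrt(8)

70.85


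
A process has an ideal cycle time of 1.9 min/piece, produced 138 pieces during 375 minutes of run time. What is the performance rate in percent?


Formula: Performance = (Ideal CT * Total Count) / Run Time * 100
Ideal output time = 1.9 * 138 = 262.2 min
Performance = 262.2 / 375 * 100 = 69.9%

69.9%


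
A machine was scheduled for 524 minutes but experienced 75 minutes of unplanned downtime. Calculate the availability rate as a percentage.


Formula: Availability = (Planned Time - Downtime) / Planned Time * 100
Uptime = 524 - 75 = 449 min
Availability = 449 / 524 * 100 = 85.7%

85.7%


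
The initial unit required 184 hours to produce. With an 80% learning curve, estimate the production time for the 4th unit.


Formula: T_n = T_1 * (learning_rate)^(log2(n)) where learning_rate = rate/100
Doublings = log2(4) = 2
T_n = 184 * 0.8^2
T_n = 184 * 0.64 = 117.8 hours

117.8 hours


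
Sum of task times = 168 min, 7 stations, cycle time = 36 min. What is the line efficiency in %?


Formula: Efficiency = Sum of Task Times / (N_stations * CT) * 100
Total station capacity = 7 stations * 36 min = 252 min
Efficiency = 168 / 252 * 100 = 66.7%

66.7%


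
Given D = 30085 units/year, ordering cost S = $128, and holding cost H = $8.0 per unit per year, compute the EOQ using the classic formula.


Formula: EOQ = sqrt(2 * D * S / H)
Numerator: 2 * 30085 * 128 = 7701760
2DS/H = 7701760 / 8.0 = 962720.0
EOQ = sqrt(962720.0) = 981.2 units

981.2 units


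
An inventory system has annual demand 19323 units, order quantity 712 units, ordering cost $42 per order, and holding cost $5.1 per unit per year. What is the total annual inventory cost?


TC = 19323/712 * 42 + 712/2 * 5.1

$2955.44


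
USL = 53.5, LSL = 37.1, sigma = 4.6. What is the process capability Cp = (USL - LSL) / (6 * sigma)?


Cp = (53.5 - 37.1) / (6 * 4.6)

0.59


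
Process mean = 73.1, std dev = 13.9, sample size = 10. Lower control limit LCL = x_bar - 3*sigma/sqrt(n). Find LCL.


LCL = 73.1 - 3 * 13.9 / sqrt(10)

59.91


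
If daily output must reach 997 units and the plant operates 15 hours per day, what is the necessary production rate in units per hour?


Formula: Production Rate = Daily Demand / Available Hours
Rate = 997 units/day / 15 hours/day
Rate = 66.5 units/hour

66.5 units/hour


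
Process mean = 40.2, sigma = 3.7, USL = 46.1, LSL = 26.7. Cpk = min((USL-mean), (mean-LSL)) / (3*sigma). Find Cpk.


Cpu = (46.1 - 40.2) / (3 * 3.7) = 0.53
Cpl = (40.2 - 26.7) / (3 * 3.7) = 1.22
Cpk = min(0.53, 1.22) = 0.53

0.53


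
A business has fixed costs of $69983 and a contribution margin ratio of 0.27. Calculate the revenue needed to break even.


Formula: BER = Fixed Costs / Contribution Margin Ratio
BER = $69983 / 0.27
BER = $259196.30 (to the nearest cent)

$259196.30


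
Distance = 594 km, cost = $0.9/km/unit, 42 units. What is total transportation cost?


TC = dist * cost * units = 594 * 0.9 * 42 = $22453.20

$22453.20


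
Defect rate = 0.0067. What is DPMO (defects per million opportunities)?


DPMO = defect_rate * 1000000 = 0.0067 * 1000000

6700


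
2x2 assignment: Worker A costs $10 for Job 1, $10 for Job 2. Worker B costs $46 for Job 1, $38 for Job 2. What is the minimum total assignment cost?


Option 1: A->1 + B->2 = $10 + $38 = $48
Option 2: A->2 + B->1 = $10 + $46 = $56
Min cost = min($48, $56) = $48

$48


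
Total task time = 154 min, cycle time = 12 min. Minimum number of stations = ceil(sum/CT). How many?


Formula: N_min = ceil(Sum of Task Times / Cycle Time)
N_min = ceil(154 min / 12 min) = ceil(12.8333)
N_min = 13 stations

13


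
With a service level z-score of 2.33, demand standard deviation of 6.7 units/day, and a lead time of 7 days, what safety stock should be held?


Formula: SS = z * sigma_d * sqrt(LT)
sqrt(LT) = sqrt(7) = 2.6458
SS = 2.33 * 6.7 * 2.6458
SS = 41.3 units

41.3 units


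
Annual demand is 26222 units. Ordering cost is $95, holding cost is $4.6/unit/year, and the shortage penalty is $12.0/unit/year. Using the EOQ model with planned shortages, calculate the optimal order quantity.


Formula: EOQ* = sqrt(2DS/H) * sqrt((H+P)/P)
Base EOQ = sqrt(2*26222*95/4.6) = 1040.71 units
Correction = sqrt((4.6+12.0)/12.0) = 1.17615
EOQ* = 1040.71 * 1.17615 = 1224.0 units

1224.0 units


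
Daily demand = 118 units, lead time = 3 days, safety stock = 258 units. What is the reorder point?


Formula: ROP = (Daily Demand * Lead Time) + Safety Stock
Demand during lead time = 118 * 3 = 354 units
ROP = 354 + 258 = 612 units

612 units


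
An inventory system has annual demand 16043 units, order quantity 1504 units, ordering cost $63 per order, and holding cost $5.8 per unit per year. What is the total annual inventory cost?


TC = 16043/1504 * 63 + 1504/2 * 5.8

$5033.61


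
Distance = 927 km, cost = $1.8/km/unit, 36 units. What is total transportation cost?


TC = dist * cost * units = 927 * 1.8 * 36 = $60069.60

$60069.60


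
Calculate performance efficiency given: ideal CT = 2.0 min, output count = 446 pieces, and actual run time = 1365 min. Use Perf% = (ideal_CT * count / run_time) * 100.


Formula: Performance = (Ideal CT * Total Count) / Run Time * 100
Ideal output time = 2.0 * 446 = 892.0 min
Performance = 892.0 / 1365 * 100 = 65.3%

65.3%


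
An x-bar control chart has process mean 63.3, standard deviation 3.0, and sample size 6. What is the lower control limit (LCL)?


LCL = 63.3 - 3 * 3.0 / sqrt(6)

59.63


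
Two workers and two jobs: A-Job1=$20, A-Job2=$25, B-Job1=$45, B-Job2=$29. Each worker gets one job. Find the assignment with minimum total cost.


Option 1: A->1 + B->2 = $20 + $29 = $49
Option 2: A->2 + B->1 = $25 + $45 = $70
Min cost = min($49, $70) = $49

$49


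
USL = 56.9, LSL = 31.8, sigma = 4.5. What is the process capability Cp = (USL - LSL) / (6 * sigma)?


Cp = (56.9 - 31.8) / (6 * 4.5)

0.93


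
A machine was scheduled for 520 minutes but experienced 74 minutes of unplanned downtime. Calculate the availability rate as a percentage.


Formula: Availability = (Planned Time - Downtime) / Planned Time * 100
Uptime = 520 - 74 = 446 min
Availability = 446 / 520 * 100 = 85.8%

85.8%


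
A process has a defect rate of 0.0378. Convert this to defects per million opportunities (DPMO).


DPMO = defect_rate * 1000000 = 0.0378 * 1000000

37800


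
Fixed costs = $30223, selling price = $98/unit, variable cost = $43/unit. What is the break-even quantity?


Formula: BEQ = Fixed Costs / (Price - Variable Cost)
Contribution margin = $98 - $43 = $55/unit
BEQ = ceil($30223 / $55/unit) = ceil(549.51) = 550 units

550 units


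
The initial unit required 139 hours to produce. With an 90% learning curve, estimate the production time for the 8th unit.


Formula: T_n = T_1 * (learning_rate)^(log2(n)) where learning_rate = rate/100
Doublings = log2(8) = 3
T_n = 139 * 0.9^3
T_n = 139 * 0.729 = 101.3 hours

101.3 hours


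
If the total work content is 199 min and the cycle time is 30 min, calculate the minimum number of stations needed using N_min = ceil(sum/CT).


Formula: N_min = ceil(Sum of Task Times / Cycle Time)
N_min = ceil(199 min / 30 min) = ceil(6.6333)
N_min = 7 stations

7


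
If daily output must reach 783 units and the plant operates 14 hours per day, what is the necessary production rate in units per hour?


Formula: Production Rate = Daily Demand / Available Hours
Rate = 783 units/day / 14 hours/day
Rate = 55.9 units/hour

55.9 units/hour


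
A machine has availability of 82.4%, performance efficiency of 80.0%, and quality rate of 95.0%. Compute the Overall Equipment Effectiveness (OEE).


Formula: OEE = Availability * Performance * Quality / 10000
A * P = 82.4% * 80.0% / 100 = 65.92%
OEE = 65.92% * 95.0% / 100 = 62.6%

62.6%


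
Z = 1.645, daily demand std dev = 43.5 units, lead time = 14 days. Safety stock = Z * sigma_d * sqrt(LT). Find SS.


Formula: SS = z * sigma_d * sqrt(LT)
sqrt(LT) = sqrt(14) = 3.7417
SS = 1.645 * 43.5 * 3.7417
SS = 267.7 units

267.7 units


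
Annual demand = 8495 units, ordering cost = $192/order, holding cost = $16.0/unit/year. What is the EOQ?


Formula: EOQ = sqrt(2 * D * S / H)
Numerator: 2 * 8495 * 192 = 3262080
2DS/H = 3262080 / 16.0 = 203880.0
EOQ = sqrt(203880.0) = 451.5 units

451.5 units


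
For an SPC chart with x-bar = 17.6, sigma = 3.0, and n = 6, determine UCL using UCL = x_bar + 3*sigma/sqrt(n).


UCL = 17.6 + 3 * 3.0 / sqrt(6)

21.27


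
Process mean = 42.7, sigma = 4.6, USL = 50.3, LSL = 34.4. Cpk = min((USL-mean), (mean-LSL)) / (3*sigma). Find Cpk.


Cpu = (50.3 - 42.7) / (3 * 4.6) = 0.55
Cpl = (42.7 - 34.4) / (3 * 4.6) = 0.6
Cpk = min(0.55, 0.6) = 0.55

0.55


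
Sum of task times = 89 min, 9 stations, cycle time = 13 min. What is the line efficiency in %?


Formula: Efficiency = Sum of Task Times / (N_stations * CT) * 100
Total station capacity = 9 stations * 13 min = 117 min
Efficiency = 89 / 117 * 100 = 76.1%

76.1%


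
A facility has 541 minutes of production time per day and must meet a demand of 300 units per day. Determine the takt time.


Formula: Takt Time = Available Production Time / Customer Demand
Takt = 541 min/day / 300 units/day
Takt = 1.8 min/unit

1.8 min/unit


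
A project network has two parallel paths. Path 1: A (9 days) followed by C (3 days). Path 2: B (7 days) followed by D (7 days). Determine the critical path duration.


Path 1 = 9 + 3 = 12 days
Path 2 = 7 + 7 = 14 days
Duration = max(12, 14) = 14 days

14 days


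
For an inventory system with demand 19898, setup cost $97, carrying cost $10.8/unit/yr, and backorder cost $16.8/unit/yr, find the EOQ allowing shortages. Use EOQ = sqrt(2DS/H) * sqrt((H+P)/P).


Formula: EOQ* = sqrt(2DS/H) * sqrt((H+P)/P)
Base EOQ = sqrt(2*19898*97/10.8) = 597.85 units
Correction = sqrt((10.8+16.8)/16.8) = 1.28174
EOQ* = 597.85 * 1.28174 = 766.3 units

766.3 units


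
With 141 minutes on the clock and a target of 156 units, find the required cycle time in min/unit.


Formula: CT = Available Time / Number of Units
CT = 141 min / 156 units
CT = 0.9 min/unit

0.9 min/unit


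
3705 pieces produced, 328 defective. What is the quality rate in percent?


Formula: Quality Rate = Good Pieces / Total Pieces * 100
Good pieces = 3705 - 328 = 3377
QR = 3377 / 3705 * 100 = 91.1%

91.1%


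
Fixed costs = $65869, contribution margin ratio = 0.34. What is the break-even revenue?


Formula: BER = Fixed Costs / Contribution Margin Ratio
BER = $65869 / 0.34
BER = $193732.35 (to the nearest cent)

$193732.35


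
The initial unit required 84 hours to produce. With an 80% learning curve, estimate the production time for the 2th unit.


Formula: T_n = T_1 * (learning_rate)^(log2(n)) where learning_rate = rate/100
Doublings = log2(2) = 1
T_n = 84 * 0.8^1
T_n = 84 * 0.8 = 67.2 hours

67.2 hours


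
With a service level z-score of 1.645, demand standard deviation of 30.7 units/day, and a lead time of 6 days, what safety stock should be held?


Formula: SS = z * sigma_d * sqrt(LT)
sqrt(LT) = sqrt(6) = 2.4495
SS = 1.645 * 30.7 * 2.4495
SS = 123.7 units

123.7 units


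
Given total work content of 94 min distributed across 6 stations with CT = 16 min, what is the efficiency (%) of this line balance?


Formula: Efficiency = Sum of Task Times / (N_stations * CT) * 100
Total station capacity = 6 stations * 16 min = 96 min
Efficiency = 94 / 96 * 100 = 97.9%

97.9%


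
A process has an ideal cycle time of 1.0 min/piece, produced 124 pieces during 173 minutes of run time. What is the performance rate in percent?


Formula: Performance = (Ideal CT * Total Count) / Run Time * 100
Ideal output time = 1.0 * 124 = 124.0 min
Performance = 124.0 / 173 * 100 = 71.7%

71.7%


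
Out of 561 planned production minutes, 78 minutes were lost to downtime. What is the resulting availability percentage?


Formula: Availability = (Planned Time - Downtime) / Planned Time * 100
Uptime = 561 - 78 = 483 min
Availability = 483 / 561 * 100 = 86.1%

86.1%


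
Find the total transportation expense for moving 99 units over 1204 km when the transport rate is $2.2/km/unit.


TC = dist * cost * units = 1204 * 2.2 * 99 = $262231.20

$262231.20


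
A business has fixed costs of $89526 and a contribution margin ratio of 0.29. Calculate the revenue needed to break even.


Formula: BER = Fixed Costs / Contribution Margin Ratio
BER = $89526 / 0.29
BER = $308710.34 (to the nearest cent)

$308710.34


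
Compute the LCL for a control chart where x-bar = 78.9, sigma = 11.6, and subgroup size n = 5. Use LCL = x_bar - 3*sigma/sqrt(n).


LCL = 78.9 - 3 * 11.6 / sqrt(5)

63.34


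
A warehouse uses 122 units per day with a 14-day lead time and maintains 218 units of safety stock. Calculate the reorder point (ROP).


Formula: ROP = (Daily Demand * Lead Time) + Safety Stock
Demand during lead time = 122 * 14 = 1708 units
ROP = 1708 + 218 = 1926 units

1926 units


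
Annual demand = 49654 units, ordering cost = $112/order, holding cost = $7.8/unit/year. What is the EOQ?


Formula: EOQ = sqrt(2 * D * S / H)
Numerator: 2 * 49654 * 112 = 11122496
2DS/H = 11122496 / 7.8 = 1425961.0
EOQ = sqrt(1425961.0) = 1194.1 units

1194.1 units


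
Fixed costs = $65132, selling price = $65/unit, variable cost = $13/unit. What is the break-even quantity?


Formula: BEQ = Fixed Costs / (Price - Variable Cost)
Contribution margin = $65 - $13 = $52/unit
BEQ = ceil($65132 / $52/unit) = ceil(1252.54) = 1253 units

1253 units


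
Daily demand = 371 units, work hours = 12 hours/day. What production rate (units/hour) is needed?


Formula: Production Rate = Daily Demand / Available Hours
Rate = 371 units/day / 12 hours/day
Rate = 30.9 units/hour

30.9 units/hour


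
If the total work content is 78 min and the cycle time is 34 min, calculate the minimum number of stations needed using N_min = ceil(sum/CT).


Formula: N_min = ceil(Sum of Task Times / Cycle Time)
N_min = ceil(78 min / 34 min) = ceil(2.2941)
N_min = 3 stations

3


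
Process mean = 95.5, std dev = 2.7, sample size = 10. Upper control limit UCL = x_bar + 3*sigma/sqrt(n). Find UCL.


UCL = 95.5 + 3 * 2.7 / sqrt(10)

98.06


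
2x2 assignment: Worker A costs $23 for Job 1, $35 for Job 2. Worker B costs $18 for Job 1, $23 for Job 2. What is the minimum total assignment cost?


Option 1: A->1 + B->2 = $23 + $23 = $46
Option 2: A->2 + B->1 = $35 + $18 = $53
Min cost = min($46, $53) = $46

$46


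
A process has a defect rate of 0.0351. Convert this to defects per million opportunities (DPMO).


DPMO = defect_rate * 1000000 = 0.0351 * 1000000

35100


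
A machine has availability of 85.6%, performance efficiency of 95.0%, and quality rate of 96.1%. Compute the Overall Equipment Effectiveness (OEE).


Formula: OEE = Availability * Performance * Quality / 10000
A * P = 85.6% * 95.0% / 100 = 81.32%
OEE = 81.32% * 96.1% / 100 = 78.1%

78.1%


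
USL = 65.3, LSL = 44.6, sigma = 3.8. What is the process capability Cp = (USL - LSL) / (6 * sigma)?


Cp = (65.3 - 44.6) / (6 * 3.8)

0.91


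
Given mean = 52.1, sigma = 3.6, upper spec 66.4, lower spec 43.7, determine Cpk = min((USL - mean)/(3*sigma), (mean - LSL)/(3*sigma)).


Cpu = (66.4 - 52.1) / (3 * 3.6) = 1.32
Cpl = (52.1 - 43.7) / (3 * 3.6) = 0.78
Cpk = min(1.32, 0.78) = 0.78

0.78


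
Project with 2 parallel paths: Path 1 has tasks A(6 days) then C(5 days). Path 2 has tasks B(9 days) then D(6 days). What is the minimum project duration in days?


Path 1 = 6 + 5 = 11 days
Path 2 = 9 + 6 = 15 days
Duration = max(11, 15) = 15 days

15 days


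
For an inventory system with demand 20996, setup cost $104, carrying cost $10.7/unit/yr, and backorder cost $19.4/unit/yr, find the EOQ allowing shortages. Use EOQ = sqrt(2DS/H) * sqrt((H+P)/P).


Formula: EOQ* = sqrt(2DS/H) * sqrt((H+P)/P)
Base EOQ = sqrt(2*20996*104/10.7) = 638.86 units
Correction = sqrt((10.7+19.4)/19.4) = 1.24561
EOQ* = 638.86 * 1.24561 = 795.8 units

795.8 units


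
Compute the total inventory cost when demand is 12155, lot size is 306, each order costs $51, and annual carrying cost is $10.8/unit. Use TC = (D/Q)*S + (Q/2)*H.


TC = 12155/306 * 51 + 306/2 * 10.8

$3678.23


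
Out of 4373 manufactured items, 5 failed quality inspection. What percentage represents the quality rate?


Formula: Quality Rate = Good Pieces / Total Pieces * 100
Good pieces = 4373 - 5 = 4368
QR = 4368 / 4373 * 100 = 99.9%

99.9%


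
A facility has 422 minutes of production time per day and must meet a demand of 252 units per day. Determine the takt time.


Formula: Takt Time = Available Production Time / Customer Demand
Takt = 422 min/day / 252 units/day
Takt = 1.67 min/unit

1.67 min/unit


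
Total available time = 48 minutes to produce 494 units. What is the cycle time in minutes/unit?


Formula: CT = Available Time / Number of Units
CT = 48 min / 494 units
CT = 0.1 min/unit

0.1 min/unit


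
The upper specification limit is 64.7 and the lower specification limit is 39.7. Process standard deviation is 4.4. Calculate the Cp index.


Cp = (64.7 - 39.7) / (6 * 4.4)

0.95


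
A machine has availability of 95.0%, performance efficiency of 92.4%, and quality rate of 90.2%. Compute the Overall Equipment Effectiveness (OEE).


Formula: OEE = Availability * Performance * Quality / 10000
A * P = 95.0% * 92.4% / 100 = 87.78%
OEE = 87.78% * 90.2% / 100 = 79.2%

79.2%


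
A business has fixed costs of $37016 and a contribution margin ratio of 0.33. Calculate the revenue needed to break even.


Formula: BER = Fixed Costs / Contribution Margin Ratio
BER = $37016 / 0.33
BER = $112169.70 (to the nearest cent)

$112169.70


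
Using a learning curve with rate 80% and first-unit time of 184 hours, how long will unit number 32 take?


Formula: T_n = T_1 * (learning_rate)^(log2(n)) where learning_rate = rate/100
Doublings = log2(32) = 5
T_n = 184 * 0.8^5
T_n = 184 * 0.3277 = 60.3 hours

60.3 hours


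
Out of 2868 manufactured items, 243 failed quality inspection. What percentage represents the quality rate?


Formula: Quality Rate = Good Pieces / Total Pieces * 100
Good pieces = 2868 - 243 = 2625
QR = 2625 / 2868 * 100 = 91.5%

91.5%


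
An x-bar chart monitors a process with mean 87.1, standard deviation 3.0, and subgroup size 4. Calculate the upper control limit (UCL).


UCL = 87.1 + 3 * 3.0 / sqrt(4)

91.6


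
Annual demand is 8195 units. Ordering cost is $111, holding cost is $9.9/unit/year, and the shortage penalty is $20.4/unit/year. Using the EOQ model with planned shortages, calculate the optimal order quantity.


Formula: EOQ* = sqrt(2DS/H) * sqrt((H+P)/P)
Base EOQ = sqrt(2*8195*111/9.9) = 428.68 units
Correction = sqrt((9.9+20.4)/20.4) = 1.21873
EOQ* = 428.68 * 1.21873 = 522.4 units

522.4 units


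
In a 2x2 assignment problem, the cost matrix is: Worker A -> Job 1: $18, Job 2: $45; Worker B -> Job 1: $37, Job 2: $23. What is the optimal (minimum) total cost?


Option 1: A->1 + B->2 = $18 + $23 = $41
Option 2: A->2 + B->1 = $45 + $37 = $82
Min cost = min($41, $82) = $41

$41


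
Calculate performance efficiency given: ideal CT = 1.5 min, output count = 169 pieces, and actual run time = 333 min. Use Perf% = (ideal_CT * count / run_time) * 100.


Formula: Performance = (Ideal CT * Total Count) / Run Time * 100
Ideal output time = 1.5 * 169 = 253.5 min
Performance = 253.5 / 333 * 100 = 76.1%

76.1%


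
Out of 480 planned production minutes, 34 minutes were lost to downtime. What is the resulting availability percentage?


Formula: Availability = (Planned Time - Downtime) / Planned Time * 100
Uptime = 480 - 34 = 446 min
Availability = 446 / 480 * 100 = 92.9%

92.9%


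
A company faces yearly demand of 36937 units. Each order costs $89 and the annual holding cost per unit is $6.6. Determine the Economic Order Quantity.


Formula: EOQ = sqrt(2 * D * S / H)
Numerator: 2 * 36937 * 89 = 6574786
2DS/H = 6574786 / 6.6 = 996179.7
EOQ = sqrt(996179.7) = 998.1 units

998.1 units


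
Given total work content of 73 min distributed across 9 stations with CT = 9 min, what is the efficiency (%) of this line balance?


Formula: Efficiency = Sum of Task Times / (N_stations * CT) * 100
Total station capacity = 9 stations * 9 min = 81 min
Efficiency = 73 / 81 * 100 = 90.1%

90.1%


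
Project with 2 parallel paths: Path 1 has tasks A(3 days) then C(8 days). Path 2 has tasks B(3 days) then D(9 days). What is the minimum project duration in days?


Path 1 = 3 + 8 = 11 days
Path 2 = 3 + 9 = 12 days
Duration = max(11, 12) = 12 days

12 days


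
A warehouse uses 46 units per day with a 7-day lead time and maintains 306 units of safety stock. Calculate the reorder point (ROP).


Formula: ROP = (Daily Demand * Lead Time) + Safety Stock
Demand during lead time = 46 * 7 = 322 units
ROP = 322 + 306 = 628 units

628 units


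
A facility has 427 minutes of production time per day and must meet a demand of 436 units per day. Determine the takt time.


Formula: Takt Time = Available Production Time / Customer Demand
Takt = 427 min/day / 436 units/day
Takt = 0.98 min/unit

0.98 min/unit


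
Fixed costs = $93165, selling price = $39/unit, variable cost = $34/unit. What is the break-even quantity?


Formula: BEQ = Fixed Costs / (Price - Variable Cost)
Contribution margin = $39 - $34 = $5/unit
BEQ = ceil($93165 / $5/unit) = ceil(18633.0) = 18633 units

18633 units


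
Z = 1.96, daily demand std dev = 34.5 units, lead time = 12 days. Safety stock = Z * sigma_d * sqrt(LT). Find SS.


Formula: SS = z * sigma_d * sqrt(LT)
sqrt(LT) = sqrt(12) = 3.4641
SS = 1.96 * 34.5 * 3.4641
SS = 234.2 units

234.2 units


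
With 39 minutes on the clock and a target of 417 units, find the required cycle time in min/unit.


Formula: CT = Available Time / Number of Units
CT = 39 min / 417 units
CT = 0.09 min/unit

0.09 min/unit


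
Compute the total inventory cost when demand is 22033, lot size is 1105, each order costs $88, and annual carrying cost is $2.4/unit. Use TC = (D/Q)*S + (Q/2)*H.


TC = 22033/1105 * 88 + 1105/2 * 2.4

$3080.66


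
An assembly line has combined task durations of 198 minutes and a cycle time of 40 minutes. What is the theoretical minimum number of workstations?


Formula: N_min = ceil(Sum of Task Times / Cycle Time)
N_min = ceil(198 min / 40 min) = ceil(4.95)
N_min = 5 stations

5


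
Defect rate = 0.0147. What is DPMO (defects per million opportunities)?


DPMO = defect_rate * 1000000 = 0.0147 * 1000000

14700


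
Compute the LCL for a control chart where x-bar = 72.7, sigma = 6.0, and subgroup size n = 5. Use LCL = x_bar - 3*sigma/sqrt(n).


LCL = 72.7 - 3 * 6.0 / sqrt(5)

64.65


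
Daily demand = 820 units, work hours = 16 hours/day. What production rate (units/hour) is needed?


Formula: Production Rate = Daily Demand / Available Hours
Rate = 820 units/day / 16 hours/day
Rate = 51.3 units/hour

51.3 units/hour


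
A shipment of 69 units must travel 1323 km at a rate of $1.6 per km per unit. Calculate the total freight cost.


TC = dist * cost * units = 1323 * 1.6 * 69 = $146059.20

$146059.20
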